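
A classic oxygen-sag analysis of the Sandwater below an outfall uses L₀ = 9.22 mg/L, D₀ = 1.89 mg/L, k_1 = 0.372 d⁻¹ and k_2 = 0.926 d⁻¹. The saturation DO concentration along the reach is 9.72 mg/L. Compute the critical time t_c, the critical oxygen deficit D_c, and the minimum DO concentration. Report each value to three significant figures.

t_c ≈ 0.989 d; D_c ≈ 2.56 mg/L; min DO ≈ 7.16 mg/L

At the critical point dD/dt = 0, so k_1 L₀ e^(−k_1 t) = k_2 D. Substituting D(t) from the Streeter–Phelps equation and solving for t gives
t_c = ln[(k_2/k_1)(1 − D₀(k_2−k_1)/(k_1 L₀))] / (k_2−k_1).
Here k_2−k_1 = 0.5540 d⁻¹ and 1 − D₀(k_2−k_1)/(k_1 L₀) = 1 − 1.89×0.5540/(0.372×9.22) = 0.6947, so
t_c = ln(2.489 × 0.6947) / 0.5540 = 0.5477 / 0.5540 = 0.9887 d.
L(t_c) = L₀ e^(−k_1 t_c) = 9.22 × 0.6923 = 6.383 mg/L, and at the critical point k_2 D_c = k_1 L, so D_c = (0.372/0.926) × 6.383 = 2.564 mg/L.
Minimum DO = C_s − D_c = 9.72 − 2.564 = 7.156 mg/L.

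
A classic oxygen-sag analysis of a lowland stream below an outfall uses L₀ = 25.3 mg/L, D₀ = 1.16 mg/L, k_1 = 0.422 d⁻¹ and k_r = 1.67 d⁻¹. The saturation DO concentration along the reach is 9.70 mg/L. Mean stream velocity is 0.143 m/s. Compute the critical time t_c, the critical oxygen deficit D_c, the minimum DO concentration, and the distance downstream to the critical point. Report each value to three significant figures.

At the critical point dD/dt = 0, so k_1 L₀ e^(−k_1 t) = k_r D. Substituting D(t) from the Streeter–Phelps equation and solving for t gives
t_c = ln[(k_r/k_1)(1 − D₀(k_r−k_1)/(k_1 L₀))] / (k_r−k_1).
Here k_r−k_1 = 1.248 d⁻¹ and 1 − D₀(k_r−k_1)/(k_1 L₀) = 1 − 1.16×1.248/(0.422×25.3) = 0.8644, so
t_c = ln(3.957 × 0.8644) / 1.248 = 1.230 / 1.248 = 0.9855 d.
D_c = (k_1/k_r) L₀ e^(−k_1 t_c) = (0.422/1.67) × 25.3 × e^(−0.422×0.9855) = 0.2527 × 25.3 × 0.6598 = 4.218 mg/L.
Minimum DO = C_s − D_c = 9.70 − 4.218 = 5.482 mg/L.
x_c = v t_c = 0.143 m/s × 0.9855 d × 86400 s/d = 12180 m ≈ 12.2 km.

t_c ≈ 0.985 d; D_c ≈ 4.22 mg/L; min DO ≈ 5.48 mg/L; x_c ≈ 12.2 km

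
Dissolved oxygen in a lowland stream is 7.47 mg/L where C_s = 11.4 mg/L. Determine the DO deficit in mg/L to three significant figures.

D ≈ 3.93 mg/L

D = C_s − C = 11.4 − 7.47 = 3.93 mg/L.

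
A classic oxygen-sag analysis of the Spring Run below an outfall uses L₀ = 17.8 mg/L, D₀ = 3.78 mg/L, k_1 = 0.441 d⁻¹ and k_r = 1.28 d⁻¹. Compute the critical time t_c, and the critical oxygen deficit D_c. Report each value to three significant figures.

t_c ≈ 0.653 d; D_c ≈ 4.60 mg/L

With k_r/k_1 = 2.902 and 1 − D₀(k_r−k_1)/(k_1 L₀) = 0.5960,
t_c = ln(2.902 × 0.5960) / (1.28 − 0.441) = ln(1.730) / 0.8390 = 0.5480/0.8390 = 0.6532 d.
L(t_c) = L₀ e^(−k_1 t_c) = 17.8 × 0.7497 = 13.34 mg/L, and at the critical point k_r D_c = k_1 L, so D_c = (0.441/1.28) × 13.34 = 4.598 mg/L.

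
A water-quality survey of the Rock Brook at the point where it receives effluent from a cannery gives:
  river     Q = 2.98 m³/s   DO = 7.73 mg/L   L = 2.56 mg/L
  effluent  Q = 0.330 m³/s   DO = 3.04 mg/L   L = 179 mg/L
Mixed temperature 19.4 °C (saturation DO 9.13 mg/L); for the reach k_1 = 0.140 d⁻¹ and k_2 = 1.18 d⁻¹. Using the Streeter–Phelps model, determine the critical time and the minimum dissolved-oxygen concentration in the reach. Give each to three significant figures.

Mixed DO = (2.98×7.73 + 0.330×3.04)/(2.98+0.330) = 24.04/3.310 = 7.262 mg/L.
Mixed L₀ = (2.98×2.56 + 0.330×179)/(3.310) = 66.70/3.310 = 20.15 mg/L.
Initial deficit D₀ = C_s − DO₀ = 9.13 − 7.262 = 1.868 mg/L.
t_c = (1/1.040) ln[(1.18/0.140)(1 − 1.868×1.040/(0.140×20.15))] = 0.9615 × ln(2.626) = 0.9282 d.
D_c = (0.140/1.18) × 20.15 × e^(−0.140×0.9282) = 0.1186 × 20.15 × 0.8781 = 2.099 mg/L.
Minimum DO = 9.13 − 2.099 = 7.031 mg/L.

t_c ≈ 0.928 d; minimum DO ≈ 7.03 mg/L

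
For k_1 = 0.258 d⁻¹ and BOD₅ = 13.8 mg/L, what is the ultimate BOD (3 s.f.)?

BOD₅ = L₀(1 − e^(−5k_1)) ⇒ L₀ = BOD₅ / (1 − e^(−5×0.258))
= 13.8 / (1 − 0.2753) = 13.8 / 0.7247 = 19.04 mg/L.

L₀ ≈ 19.0 mg/L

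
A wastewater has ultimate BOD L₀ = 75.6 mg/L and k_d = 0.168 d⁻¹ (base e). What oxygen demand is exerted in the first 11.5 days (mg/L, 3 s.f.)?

y ≈ 64.6 mg/L

y_t = L₀(1 − e^(−k_d t)) = 75.6 × (1 − e^(−0.168×11.5))
= 75.6 × (1 − 0.1449) = 75.6 × 0.8551 = 64.65 mg/L.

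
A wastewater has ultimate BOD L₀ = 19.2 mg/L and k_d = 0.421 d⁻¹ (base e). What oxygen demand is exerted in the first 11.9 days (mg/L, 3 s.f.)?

y ≈ 19.1 mg/L

y_t = L₀(1 − e^(−k_d t)) = 19.2 × (1 − e^(−0.421×11.9))
= 19.2 × (1 − 0.006672) = 19.2 × 0.9933 = 19.07 mg/L.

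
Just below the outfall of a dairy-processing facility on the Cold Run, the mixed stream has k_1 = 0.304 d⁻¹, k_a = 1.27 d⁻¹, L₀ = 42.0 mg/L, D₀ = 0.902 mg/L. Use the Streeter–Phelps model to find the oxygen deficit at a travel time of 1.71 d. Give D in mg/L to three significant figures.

D ≈ 6.46 mg/L

k_1 L₀/(k_a−k_1) = 0.304×42.0/(1.27−0.304) = 12.77/0.9660 = 13.22 mg/L.
e^(−k_1 t) = e^(−0.304×1.710) = 0.5946; e^(−k_a t) = e^(−1.27×1.710) = 0.1140.
D = 13.22 × (0.5946 − 0.1140) + 0.902 × 0.1140 = 6.353 + 0.1028 = 6.456 mg/L.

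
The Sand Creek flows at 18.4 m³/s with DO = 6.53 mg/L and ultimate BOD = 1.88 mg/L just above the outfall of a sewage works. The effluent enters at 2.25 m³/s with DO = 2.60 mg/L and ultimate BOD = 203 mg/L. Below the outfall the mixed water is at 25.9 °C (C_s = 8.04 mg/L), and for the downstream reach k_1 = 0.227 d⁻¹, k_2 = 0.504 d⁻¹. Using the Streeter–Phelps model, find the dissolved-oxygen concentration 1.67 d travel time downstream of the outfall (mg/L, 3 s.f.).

Mixed DO = (18.4×6.53 + 2.25×2.60)/(18.4+2.25) = 126.0/20.65 = 6.102 mg/L.
Mixed L₀ = (18.4×1.88 + 2.25×203)/(20.65) = 491.3/20.65 = 23.79 mg/L.
Initial deficit D₀ = C_s − DO₀ = 8.04 − 6.102 = 1.938 mg/L.
D(1.67) = [0.227×23.79/(0.504−0.227)](e^(−0.227×1.67) − e^(−0.504×1.67)) + 1.938 e^(−0.504×1.67)
= 19.50 × (0.6845 − 0.4310) + 1.938 × 0.4310 = 5.778 mg/L.
DO = 8.04 − 5.778 = 2.262 mg/L.

DO ≈ 2.26 mg/L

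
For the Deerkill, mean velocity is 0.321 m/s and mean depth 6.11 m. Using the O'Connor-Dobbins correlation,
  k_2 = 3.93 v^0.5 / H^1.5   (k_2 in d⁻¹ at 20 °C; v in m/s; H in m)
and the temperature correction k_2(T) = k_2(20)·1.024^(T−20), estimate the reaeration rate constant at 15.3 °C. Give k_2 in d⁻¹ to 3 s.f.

k_2 ≈ 0.132 d⁻¹

k_2(20) = 3.93 × 0.321^0.5 / 6.11^1.5 = 3.93 × 0.5666 / 15.10 = 0.1474 d⁻¹.
k_2(15.3) = 0.1474 × 1.024^(15.3−20) = 0.1474 × 0.8945 = 0.1319 d⁻¹.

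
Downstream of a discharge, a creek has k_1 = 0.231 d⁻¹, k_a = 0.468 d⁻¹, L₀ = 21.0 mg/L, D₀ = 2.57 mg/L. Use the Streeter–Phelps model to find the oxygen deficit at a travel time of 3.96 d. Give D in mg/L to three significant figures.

k_1 L₀/(k_a−k_1) = 0.231×21.0/(0.468−0.231) = 4.851/0.2370 = 20.47 mg/L.
e^(−k_1 t) = e^(−0.231×3.960) = 0.4006; e^(−k_a t) = e^(−0.468×3.960) = 0.1567.
D = 20.47 × (0.4006 − 0.1567) + 2.57 × 0.1567 = 4.992 + 0.4028 = 5.395 mg/L.

D ≈ 5.39 mg/L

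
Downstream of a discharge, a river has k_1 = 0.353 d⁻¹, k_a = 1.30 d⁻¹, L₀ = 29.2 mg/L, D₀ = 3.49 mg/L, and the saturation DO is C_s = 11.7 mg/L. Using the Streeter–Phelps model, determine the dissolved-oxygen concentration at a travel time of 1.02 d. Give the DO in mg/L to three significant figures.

k_1 L₀/(k_a−k_1) = 0.353×29.2/(1.30−0.353) = 10.31/0.9470 = 10.88 mg/L.
e^(−k_1 t) = e^(−0.353×1.020) = 0.6976; e^(−k_a t) = e^(−1.30×1.020) = 0.2655.
D = 10.88 × (0.6976 − 0.2655) + 3.49 × 0.2655 = 4.703 + 0.9267 = 5.630 mg/L.
DO = C_s − D = 11.7 − 5.630 = 6.070 mg/L.

DO ≈ 6.07 mg/L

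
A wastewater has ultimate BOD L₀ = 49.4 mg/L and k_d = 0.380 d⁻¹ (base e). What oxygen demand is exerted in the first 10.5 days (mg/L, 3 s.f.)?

y_t = L₀(1 − e^(−k_d t)) = 49.4 × (1 − e^(−0.380×10.5))
= 49.4 × (1 − 0.01850) = 49.4 × 0.9815 = 48.49 mg/L.

y ≈ 48.5 mg/L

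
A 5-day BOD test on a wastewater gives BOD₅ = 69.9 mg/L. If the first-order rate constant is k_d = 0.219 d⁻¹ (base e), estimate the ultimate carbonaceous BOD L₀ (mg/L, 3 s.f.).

BOD₅ = L₀(1 − e^(−5k_d)) ⇒ L₀ = BOD₅ / (1 − e^(−5×0.219))
= 69.9 / (1 − 0.3345) = 69.9 / 0.6655 = 105.0 mg/L.

L₀ ≈ 105 mg/L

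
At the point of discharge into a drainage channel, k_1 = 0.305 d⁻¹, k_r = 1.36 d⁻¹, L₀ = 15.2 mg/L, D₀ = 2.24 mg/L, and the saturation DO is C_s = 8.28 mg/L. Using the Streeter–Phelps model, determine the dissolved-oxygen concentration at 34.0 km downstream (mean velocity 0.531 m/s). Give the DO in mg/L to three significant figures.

Travel time t = x/v = 34.0 km / (0.531 m/s) = 34000 m / 0.531 m/s = 64030 s = 0.7411 d.
k_1 L₀/(k_r−k_1) = 0.305×15.2/(1.36−0.305) = 4.636/1.055 = 4.394 mg/L.
e^(−k_1 t) = e^(−0.305×0.7411) = 0.7977; e^(−k_r t) = e^(−1.36×0.7411) = 0.3650.
D = 4.394 × (0.7977 − 0.3650) + 2.24 × 0.3650 = 1.901 + 0.8176 = 2.719 mg/L.
DO = C_s − D = 8.28 − 2.719 = 5.561 mg/L.

DO ≈ 5.56 mg/L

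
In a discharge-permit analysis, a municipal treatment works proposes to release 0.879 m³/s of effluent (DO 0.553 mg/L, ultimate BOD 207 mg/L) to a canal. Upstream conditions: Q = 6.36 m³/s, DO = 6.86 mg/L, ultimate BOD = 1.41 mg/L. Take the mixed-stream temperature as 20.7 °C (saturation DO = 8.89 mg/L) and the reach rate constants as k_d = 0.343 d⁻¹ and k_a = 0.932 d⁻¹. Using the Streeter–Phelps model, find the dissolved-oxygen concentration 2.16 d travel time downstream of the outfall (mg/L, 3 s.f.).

DO ≈ 3.25 mg/L

Mixed DO = (6.36×6.86 + 0.879×0.553)/(6.36+0.879) = 44.12/7.239 = 6.094 mg/L.
Mixed L₀ = (6.36×1.41 + 0.879×207)/(7.239) = 190.9/7.239 = 26.37 mg/L.
Initial deficit D₀ = C_s − DO₀ = 8.89 − 6.094 = 2.796 mg/L.
D(2.16) = [0.343×26.37/(0.932−0.343)](e^(−0.343×2.16) − e^(−0.932×2.16)) + 2.796 e^(−0.932×2.16)
= 15.36 × (0.4767 − 0.1336) + 2.796 × 0.1336 = 5.643 mg/L.
DO = 8.89 − 5.643 = 3.247 mg/L.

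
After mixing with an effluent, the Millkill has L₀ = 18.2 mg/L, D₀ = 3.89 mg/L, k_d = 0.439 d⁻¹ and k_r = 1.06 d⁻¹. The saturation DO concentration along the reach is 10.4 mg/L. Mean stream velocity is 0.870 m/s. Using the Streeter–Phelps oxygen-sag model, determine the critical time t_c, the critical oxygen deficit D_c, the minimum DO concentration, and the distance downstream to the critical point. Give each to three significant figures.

With k_r/k_d = 2.415 and 1 − D₀(k_r−k_d)/(k_d L₀) = 0.6977,
t_c = ln(2.415 × 0.6977) / (1.06 − 0.439) = ln(1.685) / 0.6210 = 0.5215/0.6210 = 0.8398 d.
L(t_c) = L₀ e^(−k_d t_c) = 18.2 × 0.6917 = 12.59 mg/L, and at the critical point k_r D_c = k_d L, so D_c = (0.439/1.06) × 12.59 = 5.213 mg/L.
Minimum DO = C_s − D_c = 10.4 − 5.213 = 5.187 mg/L.
x_c = v t_c = 0.870 m/s × 0.8398 d × 86400 s/d = 63120 m ≈ 63.1 km.

t_c ≈ 0.840 d; D_c ≈ 5.21 mg/L; min DO ≈ 5.19 mg/L; x_c ≈ 63.1 km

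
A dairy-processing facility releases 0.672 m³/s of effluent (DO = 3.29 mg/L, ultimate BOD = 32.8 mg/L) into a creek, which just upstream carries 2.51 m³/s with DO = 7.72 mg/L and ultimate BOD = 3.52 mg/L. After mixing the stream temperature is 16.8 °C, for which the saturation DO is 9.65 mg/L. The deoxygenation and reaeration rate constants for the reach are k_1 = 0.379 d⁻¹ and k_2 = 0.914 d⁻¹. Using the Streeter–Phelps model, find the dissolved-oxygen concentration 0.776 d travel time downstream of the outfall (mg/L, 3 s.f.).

Mixed DO = (2.51×7.72 + 0.672×3.29)/(2.51+0.672) = 21.59/3.182 = 6.784 mg/L.
Mixed L₀ = (2.51×3.52 + 0.672×32.8)/(3.182) = 30.88/3.182 = 9.704 mg/L.
Initial deficit D₀ = C_s − DO₀ = 9.65 − 6.784 = 2.866 mg/L.
D(0.776) = [0.379×9.704/(0.914−0.379)](e^(−0.379×0.776) − e^(−0.914×0.776)) + 2.866 e^(−0.914×0.776)
= 6.874 × (0.7452 − 0.4920) + 2.866 × 0.4920 = 3.150 mg/L.
DO = 9.65 − 3.150 = 6.500 mg/L.

DO ≈ 6.50 mg/L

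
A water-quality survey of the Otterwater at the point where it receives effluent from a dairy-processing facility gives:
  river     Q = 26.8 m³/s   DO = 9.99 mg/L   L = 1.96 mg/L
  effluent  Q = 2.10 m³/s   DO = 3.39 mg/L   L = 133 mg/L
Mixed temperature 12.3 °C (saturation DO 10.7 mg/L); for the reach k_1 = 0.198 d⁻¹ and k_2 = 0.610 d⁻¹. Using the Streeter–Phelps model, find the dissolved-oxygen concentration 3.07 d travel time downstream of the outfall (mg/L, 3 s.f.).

DO ≈ 8.36 mg/L

Mixed DO = (26.8×9.99 + 2.10×3.39)/(26.8+2.10) = 274.9/28.90 = 9.510 mg/L.
Mixed L₀ = (26.8×1.96 + 2.10×133)/(28.90) = 331.8/28.90 = 11.48 mg/L.
Initial deficit D₀ = C_s − DO₀ = 10.7 − 9.510 = 1.190 mg/L.
D(3.07) = [0.198×11.48/(0.610−0.198)](e^(−0.198×3.07) − e^(−0.610×3.07)) + 1.190 e^(−0.610×3.07)
= 5.518 × (0.5445 − 0.1537) + 1.190 × 0.1537 = 2.339 mg/L.
DO = 10.7 − 2.339 = 8.361 mg/L.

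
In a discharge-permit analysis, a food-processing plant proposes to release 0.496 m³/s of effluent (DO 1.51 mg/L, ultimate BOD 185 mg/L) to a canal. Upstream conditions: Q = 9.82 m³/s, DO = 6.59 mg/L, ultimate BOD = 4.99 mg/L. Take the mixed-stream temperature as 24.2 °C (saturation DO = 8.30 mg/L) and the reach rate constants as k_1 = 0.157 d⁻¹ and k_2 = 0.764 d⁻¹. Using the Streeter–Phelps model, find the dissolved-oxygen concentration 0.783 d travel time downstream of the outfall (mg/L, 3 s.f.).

Mixed DO = (9.82×6.59 + 0.496×1.51)/(9.82+0.496) = 65.46/10.32 = 6.346 mg/L.
Mixed L₀ = (9.82×4.99 + 0.496×185)/(10.32) = 140.8/10.32 = 13.64 mg/L.
Initial deficit D₀ = C_s − DO₀ = 8.30 − 6.346 = 1.954 mg/L.
D(0.783) = [0.157×13.64/(0.764−0.157)](e^(−0.157×0.783) − e^(−0.764×0.783)) + 1.954 e^(−0.764×0.783)
= 3.529 × (0.8843 − 0.5498) + 1.954 × 0.5498 = 2.255 mg/L.
DO = 8.30 − 2.255 = 6.045 mg/L.

DO ≈ 6.04 mg/L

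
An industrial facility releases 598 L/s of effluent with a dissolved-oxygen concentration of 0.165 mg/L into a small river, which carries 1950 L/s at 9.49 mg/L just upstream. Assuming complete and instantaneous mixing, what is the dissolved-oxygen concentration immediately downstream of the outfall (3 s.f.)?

Flow-weighted mixing: C = (Q_r C_r + Q_w C_w)/(Q_r + Q_w)
= (1950×9.49 + 598×0.165)/(1950 + 598) = 18600/2548 = 7.301 mg/L.

7.30 mg/L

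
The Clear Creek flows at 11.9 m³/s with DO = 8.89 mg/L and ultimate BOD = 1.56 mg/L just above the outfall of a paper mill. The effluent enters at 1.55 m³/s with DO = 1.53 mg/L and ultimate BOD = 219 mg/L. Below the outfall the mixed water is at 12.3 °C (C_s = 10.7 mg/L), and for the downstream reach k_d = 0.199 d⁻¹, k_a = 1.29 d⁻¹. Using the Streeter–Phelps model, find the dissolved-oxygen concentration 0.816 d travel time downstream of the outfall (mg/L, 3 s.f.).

Mixed DO = (11.9×8.89 + 1.55×1.53)/(11.9+1.55) = 108.2/13.45 = 8.042 mg/L.
Mixed L₀ = (11.9×1.56 + 1.55×219)/(13.45) = 358.0/13.45 = 26.62 mg/L.
Initial deficit D₀ = C_s − DO₀ = 10.7 − 8.042 = 2.658 mg/L.
D(0.816) = [0.199×26.62/(1.29−0.199)](e^(−0.199×0.816) − e^(−1.29×0.816)) + 2.658 e^(−1.29×0.816)
= 4.855 × (0.8501 − 0.3490) + 2.658 × 0.3490 = 3.361 mg/L.
DO = 10.7 − 3.361 = 7.339 mg/L.

DO ≈ 7.34 mg/L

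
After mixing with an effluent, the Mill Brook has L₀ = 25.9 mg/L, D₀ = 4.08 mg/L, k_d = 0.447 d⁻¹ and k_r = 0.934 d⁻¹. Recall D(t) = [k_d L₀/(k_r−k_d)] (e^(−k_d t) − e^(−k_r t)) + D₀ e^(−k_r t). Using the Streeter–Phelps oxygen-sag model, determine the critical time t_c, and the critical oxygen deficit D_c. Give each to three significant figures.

With k_r/k_d = 2.089 and 1 − D₀(k_r−k_d)/(k_d L₀) = 0.8284,
t_c = ln(2.089 × 0.8284) / (0.934 − 0.447) = ln(1.731) / 0.4870 = 0.5486/0.4870 = 1.127 d.
L(t_c) = L₀ e^(−k_d t_c) = 25.9 × 0.6044 = 15.65 mg/L, and at the critical point k_r D_c = k_d L, so D_c = (0.447/0.934) × 15.65 = 7.491 mg/L.

t_c ≈ 1.13 d; D_c ≈ 7.49 mg/L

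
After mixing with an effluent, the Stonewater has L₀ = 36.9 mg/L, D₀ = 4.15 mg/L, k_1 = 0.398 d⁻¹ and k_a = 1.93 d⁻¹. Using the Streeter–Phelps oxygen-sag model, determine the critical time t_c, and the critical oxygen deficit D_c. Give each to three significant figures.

With k_a/k_1 = 4.849 and 1 − D₀(k_a−k_1)/(k_1 L₀) = 0.5671,
t_c = ln(4.849 × 0.5671) / (1.93 − 0.398) = ln(2.750) / 1.532 = 1.012/1.532 = 0.6603 d.
D_c = (k_1/k_a) L₀ e^(−k_1 t_c) = (0.398/1.93) × 36.9 × e^(−0.398×0.6603) = 0.2062 × 36.9 × 0.7689 = 5.851 mg/L.

t_c ≈ 0.660 d; D_c ≈ 5.85 mg/L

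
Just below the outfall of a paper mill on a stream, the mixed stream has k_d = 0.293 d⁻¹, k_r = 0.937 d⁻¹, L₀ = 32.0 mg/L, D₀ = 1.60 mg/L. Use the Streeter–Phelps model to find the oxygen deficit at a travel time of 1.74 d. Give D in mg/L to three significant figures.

k_d L₀/(k_r−k_d) = 0.293×32.0/(0.937−0.293) = 9.376/0.6440 = 14.56 mg/L.
e^(−k_d t) = e^(−0.293×1.740) = 0.6006; e^(−k_r t) = e^(−0.937×1.740) = 0.1959.
D = 14.56 × (0.6006 − 0.1959) + 1.60 × 0.1959 = 5.893 + 0.3134 = 6.206 mg/L.

D ≈ 6.21 mg/L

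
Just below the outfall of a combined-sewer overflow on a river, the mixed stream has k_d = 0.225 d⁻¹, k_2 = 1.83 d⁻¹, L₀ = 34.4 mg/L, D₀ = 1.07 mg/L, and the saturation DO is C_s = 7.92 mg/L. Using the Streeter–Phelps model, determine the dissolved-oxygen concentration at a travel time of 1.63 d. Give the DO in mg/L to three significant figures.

DO ≈ 4.77 mg/L

k_d L₀/(k_2−k_d) = 0.225×34.4/(1.83−0.225) = 7.740/1.605 = 4.822 mg/L.
e^(−k_d t) = e^(−0.225×1.630) = 0.6930; e^(−k_2 t) = e^(−1.83×1.630) = 0.05065.
D = 4.822 × (0.6930 − 0.05065) + 1.07 × 0.05065 = 3.098 + 0.05419 = 3.152 mg/L.
DO = C_s − D = 7.92 − 3.152 = 4.768 mg/L.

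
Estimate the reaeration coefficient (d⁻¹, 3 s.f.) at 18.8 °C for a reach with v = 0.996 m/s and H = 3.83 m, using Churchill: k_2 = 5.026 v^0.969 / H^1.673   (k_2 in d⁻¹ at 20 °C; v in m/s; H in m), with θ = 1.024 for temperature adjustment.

k_2(20) = 5.026 × 0.996^0.969 / 3.83^1.673 = 5.026 × 0.9961 / 9.456 = 0.5295 d⁻¹.
k_2(18.8) = 0.5295 × 1.024^(18.8−20) = 0.5295 × 0.9719 = 0.5146 d⁻¹.

k_2 ≈ 0.515 d⁻¹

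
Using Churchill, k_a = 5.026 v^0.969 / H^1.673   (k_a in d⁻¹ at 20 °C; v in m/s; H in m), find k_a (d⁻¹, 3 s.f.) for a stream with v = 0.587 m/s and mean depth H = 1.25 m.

k_a = 5.026 × 0.587^0.969 / 1.25^1.673 = 5.026 × 0.5968 / 1.453 = 2.065 d⁻¹.

k_a ≈ 2.06 d⁻¹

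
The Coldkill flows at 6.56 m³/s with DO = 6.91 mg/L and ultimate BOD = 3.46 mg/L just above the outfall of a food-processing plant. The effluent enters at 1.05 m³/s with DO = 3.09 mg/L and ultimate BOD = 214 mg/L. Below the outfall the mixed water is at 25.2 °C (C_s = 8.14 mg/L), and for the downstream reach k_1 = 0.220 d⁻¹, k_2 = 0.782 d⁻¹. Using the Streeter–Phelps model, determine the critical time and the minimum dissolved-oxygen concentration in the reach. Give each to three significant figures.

t_c ≈ 1.99 d; minimum DO ≈ 2.24 mg/L

Mixed DO = (6.56×6.91 + 1.05×3.09)/(6.56+1.05) = 48.57/7.610 = 6.383 mg/L.
Mixed L₀ = (6.56×3.46 + 1.05×214)/(7.610) = 247.4/7.610 = 32.51 mg/L.
Initial deficit D₀ = C_s − DO₀ = 8.14 − 6.383 = 1.757 mg/L.
t_c = (1/0.5620) ln[(0.782/0.220)(1 − 1.757×0.5620/(0.220×32.51))] = 1.779 × ln(3.064) = 1.992 d.
D_c = (0.220/0.782) × 32.51 × e^(−0.220×1.992) = 0.2813 × 32.51 × 0.6451 = 5.900 mg/L.
Minimum DO = 8.14 − 5.900 = 2.240 mg/L.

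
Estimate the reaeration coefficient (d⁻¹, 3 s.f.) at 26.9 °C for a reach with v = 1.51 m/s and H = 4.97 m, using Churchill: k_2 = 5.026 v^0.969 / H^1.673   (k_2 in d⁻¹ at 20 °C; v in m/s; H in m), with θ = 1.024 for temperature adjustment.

k_2 ≈ 0.604 d⁻¹

k_2(20) = 5.026 × 1.51^0.969 / 4.97^1.673 = 5.026 × 1.491 / 14.62 = 0.5124 d⁻¹.
k_2(26.9) = 0.5124 × 1.024^(26.9−20) = 0.5124 × 1.178 = 0.6036 d⁻¹.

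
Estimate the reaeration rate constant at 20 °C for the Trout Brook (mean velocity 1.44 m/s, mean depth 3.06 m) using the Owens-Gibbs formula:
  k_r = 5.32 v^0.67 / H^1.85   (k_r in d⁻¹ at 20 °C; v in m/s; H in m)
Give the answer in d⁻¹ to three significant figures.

k_r = 5.32 × 1.44^0.67 / 3.06^1.85 = 5.32 × 1.277 / 7.917 = 0.8579 d⁻¹.

k_r ≈ 0.858 d⁻¹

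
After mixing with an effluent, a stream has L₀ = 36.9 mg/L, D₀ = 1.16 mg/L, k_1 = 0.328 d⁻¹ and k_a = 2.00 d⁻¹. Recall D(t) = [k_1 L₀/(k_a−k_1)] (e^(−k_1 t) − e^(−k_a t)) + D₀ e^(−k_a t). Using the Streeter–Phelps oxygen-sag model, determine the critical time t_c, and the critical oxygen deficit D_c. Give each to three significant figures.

t_c ≈ 0.977 d; D_c ≈ 4.39 mg/L

t_c = [1/(k_a−k_1)] ln[(k_a/k_1)(1 − D₀(k_a−k_1)/(k_1 L₀))]
= [1/(2.00−0.328)] ln[(2.00/0.328)(1 − 1.16×1.672/(0.328×36.9))]
= (1/1.672) ln[6.098 × 0.8398] = 0.5981 × ln(5.120) = 0.5981 × 1.633 = 0.9768 d.
D_c = (k_1/k_a) L₀ e^(−k_1 t_c) = (0.328/2.00) × 36.9 × e^(−0.328×0.9768) = 0.1640 × 36.9 × 0.7259 = 4.393 mg/L.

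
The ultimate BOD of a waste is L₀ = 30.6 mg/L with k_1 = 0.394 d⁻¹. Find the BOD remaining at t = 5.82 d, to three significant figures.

L_t = L₀ e^(−k_1 t) = 30.6 × e^(−0.394×5.82) = 30.6 × 0.1010 = 3.089 mg/L.

L ≈ 3.09 mg/L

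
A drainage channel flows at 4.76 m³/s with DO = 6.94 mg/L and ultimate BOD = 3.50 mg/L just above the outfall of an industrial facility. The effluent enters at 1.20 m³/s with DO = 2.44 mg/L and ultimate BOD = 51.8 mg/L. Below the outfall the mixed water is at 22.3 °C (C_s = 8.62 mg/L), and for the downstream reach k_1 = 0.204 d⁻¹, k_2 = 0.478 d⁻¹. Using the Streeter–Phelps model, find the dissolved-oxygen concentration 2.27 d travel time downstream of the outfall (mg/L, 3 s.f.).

Mixed DO = (4.76×6.94 + 1.20×2.44)/(4.76+1.20) = 35.96/5.960 = 6.034 mg/L.
Mixed L₀ = (4.76×3.50 + 1.20×51.8)/(5.960) = 78.82/5.960 = 13.22 mg/L.
Initial deficit D₀ = C_s − DO₀ = 8.62 − 6.034 = 2.586 mg/L.
D(2.27) = [0.204×13.22/(0.478−0.204)](e^(−0.204×2.27) − e^(−0.478×2.27)) + 2.586 e^(−0.478×2.27)
= 9.846 × (0.6293 − 0.3379) + 2.586 × 0.3379 = 3.744 mg/L.
DO = 8.62 − 3.744 = 4.876 mg/L.

DO ≈ 4.88 mg/L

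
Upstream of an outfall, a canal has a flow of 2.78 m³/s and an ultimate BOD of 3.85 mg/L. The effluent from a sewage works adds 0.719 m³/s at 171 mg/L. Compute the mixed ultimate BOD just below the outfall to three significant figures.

38.2 mg/L

Flow-weighted mixing: C = (Q_r C_r + Q_w C_w)/(Q_r + Q_w)
= (2.78×3.85 + 0.719×171)/(2.78 + 0.719) = 133.7/3.499 = 38.20 mg/L.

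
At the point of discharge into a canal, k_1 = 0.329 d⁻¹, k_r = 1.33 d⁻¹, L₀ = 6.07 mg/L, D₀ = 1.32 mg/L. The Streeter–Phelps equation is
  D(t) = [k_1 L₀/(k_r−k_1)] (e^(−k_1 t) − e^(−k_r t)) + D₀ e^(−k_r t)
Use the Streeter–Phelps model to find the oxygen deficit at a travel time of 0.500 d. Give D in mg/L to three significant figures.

k_1 L₀/(k_r−k_1) = 0.329×6.07/(1.33−0.329) = 1.997/1.001 = 1.995 mg/L.
e^(−k_1 t) = e^(−0.329×0.5000) = 0.8483; e^(−k_r t) = e^(−1.33×0.5000) = 0.5143.
D = 1.995 × (0.8483 − 0.5143) + 1.32 × 0.5143 = 0.6664 + 0.6788 = 1.345 mg/L.

D ≈ 1.35 mg/L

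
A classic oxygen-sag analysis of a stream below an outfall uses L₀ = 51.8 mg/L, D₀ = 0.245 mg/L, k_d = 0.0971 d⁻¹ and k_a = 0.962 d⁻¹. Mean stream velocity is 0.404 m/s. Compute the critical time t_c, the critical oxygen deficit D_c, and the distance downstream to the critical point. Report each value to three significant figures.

t_c = [1/(k_a−k_d)] ln[(k_a/k_d)(1 − D₀(k_a−k_d)/(k_d L₀))]
= [1/(0.962−0.0971)] ln[(0.962/0.0971)(1 − 0.245×0.8649/(0.0971×51.8))]
= (1/0.8649) ln[9.907 × 0.9579] = 1.156 × ln(9.490) = 1.156 × 2.250 = 2.602 d.
L(t_c) = L₀ e^(−k_d t_c) = 51.8 × 0.7768 = 40.24 mg/L, and at the critical point k_a D_c = k_d L, so D_c = (0.0971/0.962) × 40.24 = 4.061 mg/L.
x_c = v t_c = 0.404 m/s × 2.602 d × 86400 s/d = 90810 m ≈ 90.8 km.

t_c ≈ 2.60 d; D_c ≈ 4.06 mg/L; x_c ≈ 90.8 km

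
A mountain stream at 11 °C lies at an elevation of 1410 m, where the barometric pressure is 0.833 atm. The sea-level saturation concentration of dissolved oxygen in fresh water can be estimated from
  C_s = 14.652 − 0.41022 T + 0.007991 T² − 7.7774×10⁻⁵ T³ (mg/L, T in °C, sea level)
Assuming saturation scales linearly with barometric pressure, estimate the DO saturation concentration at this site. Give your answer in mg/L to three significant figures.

C_s ≈ 9.17 mg/L

At sea level: C_s = 14.652 − 0.41022×11 + 0.007991×11² − 7.7774×10⁻⁵×11³ = 11.00 mg/L.
Pressure correction: C_s' = 11.00 × 0.833 = 9.165 mg/L.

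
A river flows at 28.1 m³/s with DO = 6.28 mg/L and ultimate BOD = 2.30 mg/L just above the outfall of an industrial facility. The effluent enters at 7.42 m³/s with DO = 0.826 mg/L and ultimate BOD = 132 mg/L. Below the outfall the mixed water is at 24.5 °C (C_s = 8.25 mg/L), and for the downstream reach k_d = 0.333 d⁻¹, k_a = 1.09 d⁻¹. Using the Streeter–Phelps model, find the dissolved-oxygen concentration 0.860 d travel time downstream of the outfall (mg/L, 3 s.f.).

DO ≈ 2.39 mg/L

Mixed DO = (28.1×6.28 + 7.42×0.826)/(28.1+7.42) = 182.6/35.52 = 5.141 mg/L.
Mixed L₀ = (28.1×2.30 + 7.42×132)/(35.52) = 1044/35.52 = 29.39 mg/L.
Initial deficit D₀ = C_s − DO₀ = 8.25 − 5.141 = 3.109 mg/L.
D(0.860) = [0.333×29.39/(1.09−0.333)](e^(−0.333×0.860) − e^(−1.09×0.860)) + 3.109 e^(−1.09×0.860)
= 12.93 × (0.7510 − 0.3916) + 3.109 × 0.3916 = 5.864 mg/L.
DO = 8.25 − 5.864 = 2.386 mg/L.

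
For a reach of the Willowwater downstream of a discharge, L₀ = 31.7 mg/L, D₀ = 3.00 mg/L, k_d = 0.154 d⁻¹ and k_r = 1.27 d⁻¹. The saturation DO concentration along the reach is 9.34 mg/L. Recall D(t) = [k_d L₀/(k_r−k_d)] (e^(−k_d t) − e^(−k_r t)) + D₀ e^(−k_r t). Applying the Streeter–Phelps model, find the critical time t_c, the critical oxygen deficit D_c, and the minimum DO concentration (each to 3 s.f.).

t_c ≈ 0.853 d; D_c ≈ 3.37 mg/L; min DO ≈ 5.97 mg/L

With k_r/k_d = 8.247 and 1 − D₀(k_r−k_d)/(k_d L₀) = 0.3142,
t_c = ln(8.247 × 0.3142) / (1.27 − 0.154) = ln(2.591) / 1.116 = 0.9521/1.116 = 0.8531 d.
D_c = (k_d/k_r) L₀ e^(−k_d t_c) = (0.154/1.27) × 31.7 × e^(−0.154×0.8531) = 0.1213 × 31.7 × 0.8769 = 3.371 mg/L.
Minimum DO = C_s − D_c = 9.34 − 3.371 = 5.969 mg/L.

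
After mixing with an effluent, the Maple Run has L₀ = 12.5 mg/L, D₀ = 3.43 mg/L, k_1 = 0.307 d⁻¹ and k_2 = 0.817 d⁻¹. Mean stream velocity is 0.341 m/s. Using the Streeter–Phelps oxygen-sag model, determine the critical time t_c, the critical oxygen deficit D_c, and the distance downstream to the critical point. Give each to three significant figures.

t_c ≈ 0.726 d; D_c ≈ 3.76 mg/L; x_c ≈ 21.4 km

t_c = [1/(k_2−k_1)] ln[(k_2/k_1)(1 − D₀(k_2−k_1)/(k_1 L₀))]
= [1/(0.817−0.307)] ln[(0.817/0.307)(1 − 3.43×0.5100/(0.307×12.5))]
= (1/0.5100) ln[2.661 × 0.5442] = 1.961 × ln(1.448) = 1.961 × 0.3703 = 0.7260 d.
L(t_c) = L₀ e^(−k_1 t_c) = 12.5 × 0.8002 = 10.00 mg/L, and at the critical point k_2 D_c = k_1 L, so D_c = (0.307/0.817) × 10.00 = 3.759 mg/L.
x_c = v t_c = 0.341 m/s × 0.7260 d × 86400 s/d = 21390 m ≈ 21.4 km.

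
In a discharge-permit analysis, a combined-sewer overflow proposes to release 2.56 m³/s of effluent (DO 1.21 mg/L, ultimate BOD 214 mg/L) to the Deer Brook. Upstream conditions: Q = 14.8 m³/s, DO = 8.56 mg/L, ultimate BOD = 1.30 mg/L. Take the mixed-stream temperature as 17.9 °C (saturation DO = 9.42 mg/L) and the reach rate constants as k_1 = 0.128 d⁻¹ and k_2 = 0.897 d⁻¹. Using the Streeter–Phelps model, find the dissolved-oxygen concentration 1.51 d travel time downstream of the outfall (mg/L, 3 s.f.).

Mixed DO = (14.8×8.56 + 2.56×1.21)/(14.8+2.56) = 129.8/17.36 = 7.476 mg/L.
Mixed L₀ = (14.8×1.30 + 2.56×214)/(17.36) = 567.1/17.36 = 32.67 mg/L.
Initial deficit D₀ = C_s − DO₀ = 9.42 − 7.476 = 1.944 mg/L.
D(1.51) = [0.128×32.67/(0.897−0.128)](e^(−0.128×1.51) − e^(−0.897×1.51)) + 1.944 e^(−0.897×1.51)
= 5.437 × (0.8243 − 0.2581) + 1.944 × 0.2581 = 3.580 mg/L.
DO = 9.42 − 3.580 = 5.840 mg/L.

DO ≈ 5.84 mg/L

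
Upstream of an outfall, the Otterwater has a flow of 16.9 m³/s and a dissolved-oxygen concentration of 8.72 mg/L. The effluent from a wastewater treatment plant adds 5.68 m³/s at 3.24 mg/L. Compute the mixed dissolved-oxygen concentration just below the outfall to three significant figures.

7.34 mg/L

Flow-weighted mixing: C = (Q_r C_r + Q_w C_w)/(Q_r + Q_w)
= (16.9×8.72 + 5.68×3.24)/(16.9 + 5.68) = 165.8/22.58 = 7.342 mg/L.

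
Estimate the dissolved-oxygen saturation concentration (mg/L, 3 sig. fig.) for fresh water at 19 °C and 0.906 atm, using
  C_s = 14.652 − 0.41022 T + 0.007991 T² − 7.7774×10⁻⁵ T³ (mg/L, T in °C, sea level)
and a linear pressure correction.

C_s ≈ 8.34 mg/L

At sea level: C_s = 14.652 − 0.41022×19 + 0.007991×19² − 7.7774×10⁻⁵×19³ = 9.209 mg/L.
Pressure correction: C_s' = 9.209 × 0.906 = 8.343 mg/L.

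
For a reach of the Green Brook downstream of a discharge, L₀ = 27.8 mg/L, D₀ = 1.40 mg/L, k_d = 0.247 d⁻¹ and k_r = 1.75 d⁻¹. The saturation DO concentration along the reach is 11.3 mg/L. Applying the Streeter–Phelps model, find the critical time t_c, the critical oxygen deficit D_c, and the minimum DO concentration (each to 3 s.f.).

t_c = [1/(k_r−k_d)] ln[(k_r/k_d)(1 − D₀(k_r−k_d)/(k_d L₀))]
= [1/(1.75−0.247)] ln[(1.75/0.247)(1 − 1.40×1.503/(0.247×27.8))]
= (1/1.503) ln[7.085 × 0.6936] = 0.6653 × ln(4.914) = 0.6653 × 1.592 = 1.059 d.
D_c = (k_d/k_r) L₀ e^(−k_d t_c) = (0.247/1.75) × 27.8 × e^(−0.247×1.059) = 0.1411 × 27.8 × 0.7698 = 3.020 mg/L.
Minimum DO = C_s − D_c = 11.3 − 3.020 = 8.280 mg/L.

t_c ≈ 1.06 d; D_c ≈ 3.02 mg/L; min DO ≈ 8.28 mg/L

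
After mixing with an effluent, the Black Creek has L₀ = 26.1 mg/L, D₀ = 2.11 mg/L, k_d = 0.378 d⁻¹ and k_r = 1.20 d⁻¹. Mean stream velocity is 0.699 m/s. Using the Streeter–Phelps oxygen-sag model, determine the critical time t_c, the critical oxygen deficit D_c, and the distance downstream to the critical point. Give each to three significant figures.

With k_r/k_d = 3.175 and 1 − D₀(k_r−k_d)/(k_d L₀) = 0.8242,
t_c = ln(3.175 × 0.8242) / (1.20 − 0.378) = ln(2.617) / 0.8220 = 0.9618/0.8220 = 1.170 d.
D_c = (k_d/k_r) L₀ e^(−k_d t_c) = (0.378/1.20) × 26.1 × e^(−0.378×1.170) = 0.3150 × 26.1 × 0.6426 = 5.283 mg/L.
x_c = v t_c = 0.699 m/s × 1.170 d × 86400 s/d = 70670 m ≈ 70.7 km.

t_c ≈ 1.17 d; D_c ≈ 5.28 mg/L; x_c ≈ 70.7 km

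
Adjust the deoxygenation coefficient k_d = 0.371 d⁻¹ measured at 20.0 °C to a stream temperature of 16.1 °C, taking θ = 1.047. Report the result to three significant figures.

k_d ≈ 0.310 d⁻¹

k_d(T₂) = k_d(T₁) · θ^(T₂−T₁) = 0.371 × 1.047^(16.1−20.0)
= 0.371 × 1.047^-3.90 = 0.371 × 0.8360 = 0.3102 d⁻¹.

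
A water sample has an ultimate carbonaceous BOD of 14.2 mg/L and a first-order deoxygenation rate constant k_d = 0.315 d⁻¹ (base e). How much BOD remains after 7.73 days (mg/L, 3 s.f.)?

L_t = L₀ e^(−k_d t) = 14.2 × e^(−0.315×7.73) = 14.2 × 0.08760 = 1.244 mg/L.

L ≈ 1.24 mg/L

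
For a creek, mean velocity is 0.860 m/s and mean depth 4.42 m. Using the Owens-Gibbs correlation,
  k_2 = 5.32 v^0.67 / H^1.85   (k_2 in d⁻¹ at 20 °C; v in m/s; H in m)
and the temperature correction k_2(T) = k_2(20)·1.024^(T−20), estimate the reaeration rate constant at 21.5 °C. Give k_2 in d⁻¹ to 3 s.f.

k_2 ≈ 0.319 d⁻¹

k_2(20) = 5.32 × 0.860^0.67 / 4.42^1.85 = 5.32 × 0.9039 / 15.63 = 0.3076 d⁻¹.
k_2(21.5) = 0.3076 × 1.024^(21.5−20) = 0.3076 × 1.036 = 0.3187 d⁻¹.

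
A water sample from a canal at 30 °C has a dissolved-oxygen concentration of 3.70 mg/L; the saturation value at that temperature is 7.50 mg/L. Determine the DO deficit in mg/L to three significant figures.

D = C_s − C = 7.50 − 3.70 = 3.80 mg/L.

D ≈ 3.80 mg/L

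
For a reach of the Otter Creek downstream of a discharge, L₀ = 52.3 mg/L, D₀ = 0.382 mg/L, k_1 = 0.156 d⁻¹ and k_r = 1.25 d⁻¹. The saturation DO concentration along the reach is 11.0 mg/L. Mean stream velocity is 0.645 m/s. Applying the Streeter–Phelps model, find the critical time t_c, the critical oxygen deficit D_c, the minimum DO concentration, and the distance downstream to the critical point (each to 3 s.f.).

t_c ≈ 1.85 d; D_c ≈ 4.89 mg/L; min DO ≈ 6.11 mg/L; x_c ≈ 103 km

At the critical point dD/dt = 0, so k_1 L₀ e^(−k_1 t) = k_r D. Substituting D(t) from the Streeter–Phelps equation and solving for t gives
t_c = ln[(k_r/k_1)(1 − D₀(k_r−k_1)/(k_1 L₀))] / (k_r−k_1).
Here k_r−k_1 = 1.094 d⁻¹ and 1 − D₀(k_r−k_1)/(k_1 L₀) = 1 − 0.382×1.094/(0.156×52.3) = 0.9488, so
t_c = ln(8.013 × 0.9488) / 1.094 = 2.028 / 1.094 = 1.854 d.
D_c = (k_1/k_r) L₀ e^(−k_1 t_c) = (0.156/1.25) × 52.3 × e^(−0.156×1.854) = 0.1248 × 52.3 × 0.7488 = 4.888 mg/L.
Minimum DO = C_s − D_c = 11.0 − 4.888 = 6.112 mg/L.
x_c = v t_c = 0.645 m/s × 1.854 d × 86400 s/d = 103300 m ≈ 103 km.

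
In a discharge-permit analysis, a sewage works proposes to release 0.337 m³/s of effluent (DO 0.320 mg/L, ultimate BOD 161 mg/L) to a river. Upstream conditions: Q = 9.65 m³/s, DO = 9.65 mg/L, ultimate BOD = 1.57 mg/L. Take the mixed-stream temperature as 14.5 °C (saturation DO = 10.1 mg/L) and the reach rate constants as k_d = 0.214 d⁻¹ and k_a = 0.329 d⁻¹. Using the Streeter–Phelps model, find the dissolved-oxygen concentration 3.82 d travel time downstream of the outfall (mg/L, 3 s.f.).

DO ≈ 7.85 mg/L

Mixed DO = (9.65×9.65 + 0.337×0.320)/(9.65+0.337) = 93.23/9.987 = 9.335 mg/L.
Mixed L₀ = (9.65×1.57 + 0.337×161)/(9.987) = 69.41/9.987 = 6.950 mg/L.
Initial deficit D₀ = C_s − DO₀ = 10.1 − 9.335 = 0.7648 mg/L.
D(3.82) = [0.214×6.950/(0.329−0.214)](e^(−0.214×3.82) − e^(−0.329×3.82)) + 0.7648 e^(−0.329×3.82)
= 12.93 × (0.4415 − 0.2846) + 0.7648 × 0.2846 = 2.248 mg/L.
DO = 10.1 − 2.248 = 7.852 mg/L.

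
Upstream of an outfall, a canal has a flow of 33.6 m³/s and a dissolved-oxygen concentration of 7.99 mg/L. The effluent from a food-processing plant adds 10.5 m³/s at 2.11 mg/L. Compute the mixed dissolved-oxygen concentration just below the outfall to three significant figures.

6.59 mg/L

Flow-weighted mixing: C = (Q_r C_r + Q_w C_w)/(Q_r + Q_w)
= (33.6×7.99 + 10.5×2.11)/(33.6 + 10.5) = 290.6/44.10 = 6.590 mg/L.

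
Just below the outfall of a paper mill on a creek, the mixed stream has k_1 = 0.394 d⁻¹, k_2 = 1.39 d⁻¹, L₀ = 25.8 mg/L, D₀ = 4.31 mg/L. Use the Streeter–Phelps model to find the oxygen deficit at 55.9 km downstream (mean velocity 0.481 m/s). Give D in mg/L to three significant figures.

D ≈ 5.10 mg/L

Travel time t = x/v = 55.9 km / (0.481 m/s) = 55900 m / 0.481 m/s = 116200 s = 1.345 d.
k_1 L₀/(k_2−k_1) = 0.394×25.8/(1.39−0.394) = 10.17/0.9960 = 10.21 mg/L.
e^(−k_1 t) = e^(−0.394×1.345) = 0.5886; e^(−k_2 t) = e^(−1.39×1.345) = 0.1542.
D = 10.21 × (0.5886 − 0.1542) + 4.31 × 0.1542 = 4.434 + 0.6645 = 5.099 mg/L.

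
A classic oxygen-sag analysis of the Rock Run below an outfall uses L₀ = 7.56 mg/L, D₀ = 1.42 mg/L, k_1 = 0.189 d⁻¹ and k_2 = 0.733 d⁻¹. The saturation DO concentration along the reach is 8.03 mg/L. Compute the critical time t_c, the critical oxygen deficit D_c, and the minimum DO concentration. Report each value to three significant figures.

At the critical point dD/dt = 0, so k_1 L₀ e^(−k_1 t) = k_2 D. Substituting D(t) from the Streeter–Phelps equation and solving for t gives
t_c = ln[(k_2/k_1)(1 − D₀(k_2−k_1)/(k_1 L₀))] / (k_2−k_1).
Here k_2−k_1 = 0.5440 d⁻¹ and 1 − D₀(k_2−k_1)/(k_1 L₀) = 1 − 1.42×0.5440/(0.189×7.56) = 0.4594, so
t_c = ln(3.878 × 0.4594) / 0.5440 = 0.5775 / 0.5440 = 1.062 d.
L(t_c) = L₀ e^(−k_1 t_c) = 7.56 × 0.8182 = 6.186 mg/L, and at the critical point k_2 D_c = k_1 L, so D_c = (0.189/0.733) × 6.186 = 1.595 mg/L.
Minimum DO = C_s − D_c = 8.03 − 1.595 = 6.435 mg/L.

t_c ≈ 1.06 d; D_c ≈ 1.59 mg/L; min DO ≈ 6.44 mg/L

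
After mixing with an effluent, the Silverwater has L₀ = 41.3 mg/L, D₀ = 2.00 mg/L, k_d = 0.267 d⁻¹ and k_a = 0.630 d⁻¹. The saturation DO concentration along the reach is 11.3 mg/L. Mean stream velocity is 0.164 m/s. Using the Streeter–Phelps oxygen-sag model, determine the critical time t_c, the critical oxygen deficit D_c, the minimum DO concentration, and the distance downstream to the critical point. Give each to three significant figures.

t_c = [1/(k_a−k_d)] ln[(k_a/k_d)(1 − D₀(k_a−k_d)/(k_d L₀))]
= [1/(0.630−0.267)] ln[(0.630/0.267)(1 − 2.00×0.3630/(0.267×41.3))]
= (1/0.3630) ln[2.360 × 0.9342] = 2.755 × ln(2.204) = 2.755 × 0.7904 = 2.177 d.
L(t_c) = L₀ e^(−k_d t_c) = 41.3 × 0.5591 = 23.09 mg/L, and at the critical point k_a D_c = k_d L, so D_c = (0.267/0.630) × 23.09 = 9.787 mg/L.
Minimum DO = C_s − D_c = 11.3 − 9.787 = 1.513 mg/L.
x_c = v t_c = 0.164 m/s × 2.177 d × 86400 s/d = 30850 m ≈ 30.9 km.

t_c ≈ 2.18 d; D_c ≈ 9.79 mg/L; min DO ≈ 1.51 mg/L; x_c ≈ 30.9 km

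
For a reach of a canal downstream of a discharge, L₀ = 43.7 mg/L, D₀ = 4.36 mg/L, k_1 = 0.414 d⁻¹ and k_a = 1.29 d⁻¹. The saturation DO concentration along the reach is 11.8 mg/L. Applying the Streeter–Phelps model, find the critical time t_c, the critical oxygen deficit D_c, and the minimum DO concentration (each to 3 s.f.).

t_c ≈ 1.03 d; D_c ≈ 9.17 mg/L; min DO ≈ 2.63 mg/L

t_c = [1/(k_a−k_1)] ln[(k_a/k_1)(1 − D₀(k_a−k_1)/(k_1 L₀))]
= [1/(1.29−0.414)] ln[(1.29/0.414)(1 − 4.36×0.8760/(0.414×43.7))]
= (1/0.8760) ln[3.116 × 0.7889] = 1.142 × ln(2.458) = 1.142 × 0.8994 = 1.027 d.
D_c = (k_1/k_a) L₀ e^(−k_1 t_c) = (0.414/1.29) × 43.7 × e^(−0.414×1.027) = 0.3209 × 43.7 × 0.6537 = 9.168 mg/L.
Minimum DO = C_s − D_c = 11.8 − 9.168 = 2.632 mg/L.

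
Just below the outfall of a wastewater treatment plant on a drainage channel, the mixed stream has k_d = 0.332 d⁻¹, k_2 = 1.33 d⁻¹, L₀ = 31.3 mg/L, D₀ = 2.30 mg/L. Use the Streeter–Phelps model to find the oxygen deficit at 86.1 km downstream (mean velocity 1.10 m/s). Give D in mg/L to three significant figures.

D ≈ 5.28 mg/L

Travel time t = x/v = 86.1 km / (1.10 m/s) = 86100 m / 1.10 m/s = 78270 s = 0.9059 d.
k_d L₀/(k_2−k_d) = 0.332×31.3/(1.33−0.332) = 10.39/0.9980 = 10.41 mg/L.
e^(−k_d t) = e^(−0.332×0.9059) = 0.7402; e^(−k_2 t) = e^(−1.33×0.9059) = 0.2997.
D = 10.41 × (0.7402 − 0.2997) + 2.30 × 0.2997 = 4.587 + 0.6894 = 5.276 mg/L.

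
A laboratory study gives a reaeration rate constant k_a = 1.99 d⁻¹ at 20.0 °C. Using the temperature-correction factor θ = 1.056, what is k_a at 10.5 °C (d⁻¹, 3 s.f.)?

k_a(T₂) = k_a(T₁) · θ^(T₂−T₁) = 1.99 × 1.056^(10.5−20.0)
= 1.99 × 1.056^-9.50 = 1.99 × 0.5959 = 1.186 d⁻¹.

k_a ≈ 1.19 d⁻¹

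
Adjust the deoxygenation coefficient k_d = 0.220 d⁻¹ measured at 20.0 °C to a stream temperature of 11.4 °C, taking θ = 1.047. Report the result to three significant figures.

k_d(T₂) = k_d(T₁) · θ^(T₂−T₁) = 0.220 × 1.047^(11.4−20.0)
= 0.220 × 1.047^-8.60 = 0.220 × 0.6737 = 0.1482 d⁻¹.

k_d ≈ 0.148 d⁻¹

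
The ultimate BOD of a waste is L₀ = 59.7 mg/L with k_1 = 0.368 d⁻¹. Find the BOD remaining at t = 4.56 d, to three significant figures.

L_t = L₀ e^(−k_1 t) = 59.7 × e^(−0.368×4.56) = 59.7 × 0.1867 = 11.15 mg/L.

L ≈ 11.1 mg/L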